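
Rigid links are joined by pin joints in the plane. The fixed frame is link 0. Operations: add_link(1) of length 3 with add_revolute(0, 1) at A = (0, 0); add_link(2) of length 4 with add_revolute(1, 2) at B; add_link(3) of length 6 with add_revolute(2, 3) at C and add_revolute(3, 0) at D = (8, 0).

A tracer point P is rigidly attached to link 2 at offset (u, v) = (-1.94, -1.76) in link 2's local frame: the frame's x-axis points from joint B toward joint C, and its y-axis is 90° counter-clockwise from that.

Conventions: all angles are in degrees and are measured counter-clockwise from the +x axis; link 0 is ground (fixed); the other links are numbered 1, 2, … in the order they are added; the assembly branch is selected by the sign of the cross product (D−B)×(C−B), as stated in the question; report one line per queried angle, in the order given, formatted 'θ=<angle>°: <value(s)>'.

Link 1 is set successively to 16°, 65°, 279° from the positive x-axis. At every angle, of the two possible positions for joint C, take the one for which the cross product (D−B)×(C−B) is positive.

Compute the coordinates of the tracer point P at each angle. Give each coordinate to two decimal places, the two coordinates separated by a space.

A=(0,0), D=(8.00,0)
θ=16°: B = A + 3.00·(cos16°, sin16°) = (2.8838, 0.8269)
θ=16°: |BD| = 5.1826
θ=16°: circle(B,4.00) ∩ circle(D,6.00): a=0.6618, h=3.9449
θ=16°:   candidates: C₊=(4.1665,4.6157) cross=20.445; C₋=(2.9077,-3.1730) cross=-20.445
θ=16°:   branch + wants cross > 0 → take C=(4.1665,4.6157) (cross=20.445)
θ=16°: ex = (C−B)/|BC| = (0.3207,0.9472); ey = (-0.9472,0.3207)
θ=16°: P = B + -1.94·ex + -1.76·ey = (3.9287,-1.5750)
θ=65°: B = A + 3.00·(cos65°, sin65°) = (1.2679, 2.7189)
θ=65°: |BD| = 7.2605
θ=65°: circle(B,4.00) ∩ circle(D,6.00): a=2.2529, h=3.3052
θ=65°:   candidates: C₊=(4.5946,4.9399) cross=23.997; C₋=(2.1191,-1.1895) cross=-23.997
θ=65°:   branch + wants cross > 0 → take C=(4.5946,4.9399) (cross=23.997)
θ=65°: ex = (C−B)/|BC| = (0.8317,0.5553); ey = (-0.5553,0.8317)
θ=65°: P = B + -1.94·ex + -1.76·ey = (0.6316,0.1780)
θ=279°: B = A + 3.00·(cos279°, sin279°) = (0.4693, -2.9631)
θ=279°: |BD| = 8.0927
θ=279°: circle(B,4.00) ∩ circle(D,6.00): a=2.8106, h=2.8461
θ=279°:   candidates: C₊=(2.0427,0.7145) cross=23.033; C₋=(4.1268,-4.5824) cross=-23.033
θ=279°:   branch + wants cross > 0 → take C=(2.0427,0.7145) (cross=23.033)
θ=279°: ex = (C−B)/|BC| = (0.3933,0.9194); ey = (-0.9194,0.3933)
θ=279°: P = B + -1.94·ex + -1.76·ey = (1.3243,-5.4390)

θ=16°: 3.93 -1.58
θ=65°: 0.63 0.18
θ=279°: 1.32 -5.44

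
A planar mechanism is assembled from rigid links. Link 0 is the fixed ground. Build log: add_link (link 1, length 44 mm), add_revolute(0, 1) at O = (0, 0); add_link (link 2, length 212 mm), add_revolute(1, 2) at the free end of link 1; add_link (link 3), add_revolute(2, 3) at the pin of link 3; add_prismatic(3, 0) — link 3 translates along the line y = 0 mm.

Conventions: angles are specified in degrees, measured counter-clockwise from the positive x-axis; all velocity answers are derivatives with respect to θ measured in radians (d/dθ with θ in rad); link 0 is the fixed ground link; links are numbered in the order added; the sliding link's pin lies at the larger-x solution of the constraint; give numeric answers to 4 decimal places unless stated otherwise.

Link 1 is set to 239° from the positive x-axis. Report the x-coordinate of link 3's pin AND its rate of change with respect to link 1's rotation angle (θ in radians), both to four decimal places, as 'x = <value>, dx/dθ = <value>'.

geometry: r = 44 mm, L = 212 mm, e = 0 mm
crank pin P = (r cos θ, r sin θ) = (-22.661675, -37.715361)
h = r sin θ − e = -37.715361 − 0 = -37.715361
x = r cos θ + √(L² − h²) = -22.661675 + 208.618196 = 185.956520
dx/dθ = −r sin θ − h·r cos θ/√(L² − h²) (θ in radians; h = -37.715361) = 33.618435

x = 185.9565, dx/dθ = 33.6184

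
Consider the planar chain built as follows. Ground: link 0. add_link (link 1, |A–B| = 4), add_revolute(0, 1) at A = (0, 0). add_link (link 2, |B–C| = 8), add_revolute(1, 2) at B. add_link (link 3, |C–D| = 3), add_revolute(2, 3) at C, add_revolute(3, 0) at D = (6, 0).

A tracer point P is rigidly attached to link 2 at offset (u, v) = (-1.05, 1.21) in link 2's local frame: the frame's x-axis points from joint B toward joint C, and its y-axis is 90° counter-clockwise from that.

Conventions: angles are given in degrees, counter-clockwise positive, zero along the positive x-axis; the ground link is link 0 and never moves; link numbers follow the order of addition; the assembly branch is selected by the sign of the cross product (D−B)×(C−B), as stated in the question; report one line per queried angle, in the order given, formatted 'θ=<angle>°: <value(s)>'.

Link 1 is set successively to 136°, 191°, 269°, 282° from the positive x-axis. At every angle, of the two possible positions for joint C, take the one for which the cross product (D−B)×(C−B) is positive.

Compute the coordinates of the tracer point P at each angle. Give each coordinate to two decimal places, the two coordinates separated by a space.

A=(0,0), D=(6.00,0)
θ=136°: B = A + 4.00·(cos136°, sin136°) = (-2.8774, 2.7786)
θ=136°: |BD| = 9.3021
θ=136°: circle(B,8.00) ∩ circle(D,3.00): a=7.6074, h=2.4755
θ=136°:   candidates: C₊=(5.1221,2.8687) cross=23.027; C₋=(3.6432,-1.8562) cross=-23.027
θ=136°:   branch + wants cross > 0 → take C=(5.1221,2.8687) (cross=23.027)
θ=136°: ex = (C−B)/|BC| = (0.9999,0.0113); ey = (-0.0113,0.9999)
θ=136°: P = B + -1.05·ex + 1.21·ey = (-3.9409,3.9767)
θ=191°: B = A + 4.00·(cos191°, sin191°) = (-3.9265, -0.7632)
θ=191°: |BD| = 9.9558
θ=191°: circle(B,8.00) ∩ circle(D,3.00): a=7.7401, h=2.0225
θ=191°:   candidates: C₊=(3.6358,1.8467) cross=20.136; C₋=(3.9459,-2.1865) cross=-20.136
θ=191°:   branch + wants cross > 0 → take C=(3.6358,1.8467) (cross=20.136)
θ=191°: ex = (C−B)/|BC| = (0.9453,0.3262); ey = (-0.3262,0.9453)
θ=191°: P = B + -1.05·ex + 1.21·ey = (-5.3138,0.0380)
θ=269°: B = A + 4.00·(cos269°, sin269°) = (-0.0698, -3.9994)
θ=269°: |BD| = 7.2690
θ=269°: circle(B,8.00) ∩ circle(D,3.00): a=7.4177, h=2.9963
θ=269°:   candidates: C₊=(4.4756,2.5838) cross=21.780; C₋=(7.7728,-2.4202) cross=-21.780
θ=269°:   branch + wants cross > 0 → take C=(4.4756,2.5838) (cross=21.780)
θ=269°: ex = (C−B)/|BC| = (0.5682,0.8229); ey = (-0.8229,0.5682)
θ=269°: P = B + -1.05·ex + 1.21·ey = (-1.6621,-4.1759)
θ=282°: B = A + 4.00·(cos282°, sin282°) = (0.8316, -3.9126)
θ=282°: |BD| = 6.4823
θ=282°: circle(B,8.00) ∩ circle(D,3.00): a=7.4835, h=2.8280
θ=282°:   candidates: C₊=(5.0913,2.8591) cross=18.332; C₋=(8.5052,-1.6505) cross=-18.332
θ=282°:   branch + wants cross > 0 → take C=(5.0913,2.8591) (cross=18.332)
θ=282°: ex = (C−B)/|BC| = (0.5325,0.8465); ey = (-0.8465,0.5325)
θ=282°: P = B + -1.05·ex + 1.21·ey = (-0.7516,-4.1571)

θ=136°: -3.94 3.98
θ=191°: -5.31 0.04
θ=269°: -1.66 -4.18
θ=282°: -0.75 -4.16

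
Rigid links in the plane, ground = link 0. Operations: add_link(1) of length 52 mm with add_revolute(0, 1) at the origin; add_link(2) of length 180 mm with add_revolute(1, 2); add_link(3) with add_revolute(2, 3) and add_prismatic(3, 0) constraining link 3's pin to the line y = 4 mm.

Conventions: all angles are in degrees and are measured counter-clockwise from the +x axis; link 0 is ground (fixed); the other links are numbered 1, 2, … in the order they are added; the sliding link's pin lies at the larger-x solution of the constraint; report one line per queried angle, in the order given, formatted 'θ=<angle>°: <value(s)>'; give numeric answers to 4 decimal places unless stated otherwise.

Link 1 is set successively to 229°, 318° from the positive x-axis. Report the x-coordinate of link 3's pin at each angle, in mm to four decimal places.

geometry: r = 52 mm, L = 180 mm, e = 4 mm
θ=229°: crank pin P = (r cos θ, r sin θ) = (-34.115070, -39.244898)
θ=229°: h = r sin θ − e = -39.244898 − 4 = -43.244898
θ=229°: x = r cos θ + √(L² − h²) = -34.115070 + 174.728014 = 140.612944
θ=318°: crank pin P = (r cos θ, r sin θ) = (38.643531, -34.794792)
θ=318°: h = r sin θ − e = -34.794792 − 4 = -38.794792
θ=318°: x = r cos θ + √(L² − h²) = 38.643531 + 175.769634 = 214.413165

θ=229°: 140.6129
θ=318°: 214.4132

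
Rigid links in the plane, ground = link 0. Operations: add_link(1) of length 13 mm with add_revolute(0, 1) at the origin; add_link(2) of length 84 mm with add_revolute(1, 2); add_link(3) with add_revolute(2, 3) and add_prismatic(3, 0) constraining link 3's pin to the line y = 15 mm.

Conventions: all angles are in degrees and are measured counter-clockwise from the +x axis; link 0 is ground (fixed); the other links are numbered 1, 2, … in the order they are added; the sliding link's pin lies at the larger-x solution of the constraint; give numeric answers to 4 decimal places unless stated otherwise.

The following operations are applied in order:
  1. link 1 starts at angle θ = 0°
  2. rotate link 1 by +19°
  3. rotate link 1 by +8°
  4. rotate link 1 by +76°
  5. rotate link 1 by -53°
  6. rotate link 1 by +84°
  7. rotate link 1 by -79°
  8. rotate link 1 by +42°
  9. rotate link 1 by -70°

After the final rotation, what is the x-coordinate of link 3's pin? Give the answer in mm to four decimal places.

geometry: r = 13 mm, L = 84 mm, e = 15 mm; θ starts at 0°
rotate link 1 by +19°: θ ← 0° +19° = 19°
rotate link 1 by +8°: θ ← 19° +8° = 27°
rotate link 1 by +76°: θ ← 27° +76° = 103°
rotate link 1 by -53°: θ ← 103° -53° = 50°
rotate link 1 by +84°: θ ← 50° +84° = 134°
rotate link 1 by -79°: θ ← 134° -79° = 55°
rotate link 1 by +42°: θ ← 55° +42° = 97°
rotate link 1 by -70°: θ ← 97° -70° = 27°
crank pin P = (r cos θ, r sin θ) = (11.583085, 5.901876)
h = r sin θ − e = 5.901876 − 15 = -9.098124
x = r cos θ + √(L² − h²) = 11.583085 + 83.505833 = 95.088918

95.0889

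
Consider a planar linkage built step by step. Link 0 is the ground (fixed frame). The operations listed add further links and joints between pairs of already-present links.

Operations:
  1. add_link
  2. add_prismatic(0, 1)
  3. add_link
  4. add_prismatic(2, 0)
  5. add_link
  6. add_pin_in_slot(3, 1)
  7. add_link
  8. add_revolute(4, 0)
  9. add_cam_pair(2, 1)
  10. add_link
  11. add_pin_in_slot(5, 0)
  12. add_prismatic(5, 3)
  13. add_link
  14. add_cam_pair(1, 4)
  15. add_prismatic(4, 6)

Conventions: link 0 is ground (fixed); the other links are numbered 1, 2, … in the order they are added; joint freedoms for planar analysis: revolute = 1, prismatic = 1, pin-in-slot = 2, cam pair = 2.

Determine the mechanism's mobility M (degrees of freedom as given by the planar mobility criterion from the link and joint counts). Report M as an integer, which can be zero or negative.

(L,J1,J2)=(1,0,0); link0 fixed
link1: (2,0,0)
P 0-1 [J1]: (2,1,0)
link2: (3,1,0)
P 2-0 [J1]: (3,2,0)
link3: (4,2,0)
PS 3-1 [J2]: (4,2,1)
link4: (5,2,1)
R 4-0 [J1]: (5,3,1)
C 2-1 [J2]: (5,3,2)
link5: (6,3,2)
PS 5-0 [J2]: (6,3,3)
P 5-3 [J1]: (6,4,3)
link6: (7,4,3)
C 1-4 [J2]: (7,4,4)
P 4-6 [J1]: (7,5,4)
Grübler: 3·6 − 2·5 − 4 = 4

M = 4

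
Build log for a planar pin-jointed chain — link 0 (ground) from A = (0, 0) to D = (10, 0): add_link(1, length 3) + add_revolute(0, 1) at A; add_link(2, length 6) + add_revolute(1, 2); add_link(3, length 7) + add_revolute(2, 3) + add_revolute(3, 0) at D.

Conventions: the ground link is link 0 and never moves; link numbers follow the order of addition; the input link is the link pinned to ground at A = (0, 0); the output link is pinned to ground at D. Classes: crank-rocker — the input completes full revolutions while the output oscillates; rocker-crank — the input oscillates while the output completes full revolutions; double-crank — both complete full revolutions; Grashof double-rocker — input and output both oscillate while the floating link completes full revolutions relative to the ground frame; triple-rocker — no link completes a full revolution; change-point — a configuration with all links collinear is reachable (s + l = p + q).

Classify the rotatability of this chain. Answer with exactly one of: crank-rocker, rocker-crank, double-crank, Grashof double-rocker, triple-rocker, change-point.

lengths: ground=10, input=3, coupler=6, output=7
sorted: s=3 (shortest), l=10 (longest), p+q=13
s + l = 13 vs p + q = 13
s + l = p + q → change-point (collinear configuration reachable)

change-point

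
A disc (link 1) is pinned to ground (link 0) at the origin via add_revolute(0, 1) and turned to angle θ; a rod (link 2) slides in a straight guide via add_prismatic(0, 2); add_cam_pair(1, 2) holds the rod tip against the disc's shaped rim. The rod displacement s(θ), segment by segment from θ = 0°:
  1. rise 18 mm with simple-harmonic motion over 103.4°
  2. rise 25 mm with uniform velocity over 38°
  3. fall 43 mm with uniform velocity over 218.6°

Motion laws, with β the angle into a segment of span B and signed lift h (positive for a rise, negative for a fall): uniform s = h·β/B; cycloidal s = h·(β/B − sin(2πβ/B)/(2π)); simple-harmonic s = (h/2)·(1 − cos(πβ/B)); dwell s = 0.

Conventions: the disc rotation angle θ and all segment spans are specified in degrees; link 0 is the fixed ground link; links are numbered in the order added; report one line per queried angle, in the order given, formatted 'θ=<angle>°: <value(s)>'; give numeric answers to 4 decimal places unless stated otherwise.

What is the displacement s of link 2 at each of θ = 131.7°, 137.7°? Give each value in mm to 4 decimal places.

segment 1 (0° to 103.4°, simple-harmonic, h = 18) is passed completely: s = 0.0000 + (18) = 18.0000
θ = 131.7° falls in segment 2 (103.4° to 141.4°, uniform, h = 25): β = 131.7 − 103.4 = 28.3°, B = 38°; Δs = 25·28.3/38 = 18.6184; s = 18.0000 + 18.6184 = 36.6184
θ = 137.7° falls in segment 2 (103.4° to 141.4°, uniform, h = 25): β = 137.7 − 103.4 = 34.3°, B = 38°; Δs = 25·34.3/38 = 22.5658; s = 18.0000 + 22.5658 = 40.5658

θ=131.7°: 36.6184
θ=137.7°: 40.5658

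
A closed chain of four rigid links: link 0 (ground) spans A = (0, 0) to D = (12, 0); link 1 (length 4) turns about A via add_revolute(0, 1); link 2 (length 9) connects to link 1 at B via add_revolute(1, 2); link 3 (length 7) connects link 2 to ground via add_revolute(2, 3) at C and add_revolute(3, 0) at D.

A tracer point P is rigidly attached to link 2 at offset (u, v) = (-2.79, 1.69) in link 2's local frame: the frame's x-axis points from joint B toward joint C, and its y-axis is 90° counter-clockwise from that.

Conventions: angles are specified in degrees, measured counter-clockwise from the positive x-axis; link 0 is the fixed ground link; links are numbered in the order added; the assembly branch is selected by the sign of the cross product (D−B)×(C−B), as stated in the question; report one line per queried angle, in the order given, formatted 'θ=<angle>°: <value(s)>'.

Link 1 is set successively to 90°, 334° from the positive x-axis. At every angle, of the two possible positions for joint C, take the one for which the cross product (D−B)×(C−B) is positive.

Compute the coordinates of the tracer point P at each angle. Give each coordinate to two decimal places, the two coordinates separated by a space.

A=(0,0), D=(12.00,0)
θ=90°: B = A + 4.00·(cos90°, sin90°) = (0.0000, 4.0000)
θ=90°: |BD| = 12.6491
θ=90°: circle(B,9.00) ∩ circle(D,7.00): a=7.5895, h=4.8374
θ=90°:   candidates: C₊=(8.7297,6.1891) cross=61.188; C₋=(5.6703,-2.9891) cross=-61.188
θ=90°:   branch + wants cross > 0 → take C=(8.7297,6.1891) (cross=61.188)
θ=90°: ex = (C−B)/|BC| = (0.9700,0.2432); ey = (-0.2432,0.9700)
θ=90°: P = B + -2.79·ex + 1.69·ey = (-3.1173,4.9606)
θ=334°: B = A + 4.00·(cos334°, sin334°) = (3.5952, -1.7535)
θ=334°: |BD| = 8.5858
θ=334°: circle(B,9.00) ∩ circle(D,7.00): a=6.1564, h=6.5649
θ=334°:   candidates: C₊=(8.2811,5.9304) cross=56.365; C₋=(10.9626,-6.9227) cross=-56.365
θ=334°:   branch + wants cross > 0 → take C=(8.2811,5.9304) (cross=56.365)
θ=334°: ex = (C−B)/|BC| = (0.5207,0.8538); ey = (-0.8538,0.5207)
θ=334°: P = B + -2.79·ex + 1.69·ey = (0.6997,-3.2556)

θ=90°: -3.12 4.96
θ=334°: 0.70 -3.26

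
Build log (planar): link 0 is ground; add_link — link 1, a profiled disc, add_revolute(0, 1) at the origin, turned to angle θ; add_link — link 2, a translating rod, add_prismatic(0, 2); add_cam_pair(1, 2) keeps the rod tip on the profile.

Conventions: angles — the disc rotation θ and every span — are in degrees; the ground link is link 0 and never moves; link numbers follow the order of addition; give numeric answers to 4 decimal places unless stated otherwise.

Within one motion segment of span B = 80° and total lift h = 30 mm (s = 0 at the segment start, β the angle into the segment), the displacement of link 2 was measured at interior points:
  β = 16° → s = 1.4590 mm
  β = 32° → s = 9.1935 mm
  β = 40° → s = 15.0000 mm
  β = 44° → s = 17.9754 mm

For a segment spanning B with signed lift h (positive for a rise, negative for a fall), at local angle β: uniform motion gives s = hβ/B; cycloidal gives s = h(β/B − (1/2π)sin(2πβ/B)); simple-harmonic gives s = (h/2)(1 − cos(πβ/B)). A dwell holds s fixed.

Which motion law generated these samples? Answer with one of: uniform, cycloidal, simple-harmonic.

candidates at β/B = r: uniform s = h·r (linear in β); cycloidal s = h·(r − sin(2πr)/(2π)); simple-harmonic s = (h/2)(1 − cos(πr))
β=16°: printed 1.4590 | uniform 6.0000, cycloidal 1.4590, simple-harmonic 2.8647
β=32°: printed 9.1935 | uniform 12.0000, cycloidal 9.1935, simple-harmonic 10.3647
β=40°: printed 15.0000 | uniform 15.0000, cycloidal 15.0000, simple-harmonic 15.0000
β=44°: printed 17.9754 | uniform 16.5000, cycloidal 17.9754, simple-harmonic 17.3465
only one law matches every sample → cycloidal

cycloidal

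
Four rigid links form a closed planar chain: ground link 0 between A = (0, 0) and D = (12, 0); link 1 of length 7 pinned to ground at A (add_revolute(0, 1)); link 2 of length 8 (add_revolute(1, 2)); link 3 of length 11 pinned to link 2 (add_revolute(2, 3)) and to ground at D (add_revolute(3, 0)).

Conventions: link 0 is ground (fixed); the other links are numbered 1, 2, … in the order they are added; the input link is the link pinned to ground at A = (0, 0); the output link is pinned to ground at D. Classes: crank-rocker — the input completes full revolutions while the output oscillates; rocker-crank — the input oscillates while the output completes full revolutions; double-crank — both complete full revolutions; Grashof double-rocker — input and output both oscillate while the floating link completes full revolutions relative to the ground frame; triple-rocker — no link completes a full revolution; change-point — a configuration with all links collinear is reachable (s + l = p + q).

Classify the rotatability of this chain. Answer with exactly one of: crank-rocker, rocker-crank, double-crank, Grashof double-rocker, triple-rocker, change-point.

lengths: ground=12, input=7, coupler=8, output=11
sorted: s=7 (shortest), l=12 (longest), p+q=19
s + l = 19 vs p + q = 19
s + l = p + q → change-point (collinear configuration reachable)

change-point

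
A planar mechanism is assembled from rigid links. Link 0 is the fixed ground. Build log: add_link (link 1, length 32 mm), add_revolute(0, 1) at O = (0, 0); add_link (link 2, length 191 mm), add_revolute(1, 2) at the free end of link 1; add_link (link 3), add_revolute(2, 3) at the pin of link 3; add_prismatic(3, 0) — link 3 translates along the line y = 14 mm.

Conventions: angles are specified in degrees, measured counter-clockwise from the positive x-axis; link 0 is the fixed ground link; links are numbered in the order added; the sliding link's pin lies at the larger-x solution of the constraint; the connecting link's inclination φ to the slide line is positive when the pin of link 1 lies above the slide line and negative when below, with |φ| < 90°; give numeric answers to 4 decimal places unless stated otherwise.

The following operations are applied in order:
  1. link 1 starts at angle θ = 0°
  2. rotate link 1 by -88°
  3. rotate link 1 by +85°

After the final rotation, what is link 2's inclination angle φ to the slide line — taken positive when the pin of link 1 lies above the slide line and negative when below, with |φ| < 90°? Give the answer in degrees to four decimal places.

geometry: r = 32 mm, L = 191 mm, e = 14 mm; θ starts at 0°
rotate link 1 by -88°: θ ← 0° -88° = -88°
rotate link 1 by +85°: θ ← -88° +85° = -3°
h = r sin θ − e = -1.674751 − 14 = -15.674751
sin φ = h / L = -15.674751 / 191 = -0.08206676
φ = arcsin(-0.08206676) = -4.707373°

-4.7074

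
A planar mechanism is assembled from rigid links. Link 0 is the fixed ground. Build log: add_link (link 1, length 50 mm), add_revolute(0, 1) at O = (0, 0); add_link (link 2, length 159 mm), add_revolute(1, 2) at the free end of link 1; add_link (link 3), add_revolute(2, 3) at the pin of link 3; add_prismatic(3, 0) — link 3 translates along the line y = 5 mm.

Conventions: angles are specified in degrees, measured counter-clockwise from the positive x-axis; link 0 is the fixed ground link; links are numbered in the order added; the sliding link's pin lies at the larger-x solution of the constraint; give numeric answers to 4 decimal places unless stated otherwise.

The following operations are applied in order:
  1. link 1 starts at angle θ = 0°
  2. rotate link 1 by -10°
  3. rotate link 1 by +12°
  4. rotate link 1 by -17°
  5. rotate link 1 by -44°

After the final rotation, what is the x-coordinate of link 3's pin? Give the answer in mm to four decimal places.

geometry: r = 50 mm, L = 159 mm, e = 5 mm; θ starts at 0°
rotate link 1 by -10°: θ ← 0° -10° = -10°
rotate link 1 by +12°: θ ← -10° +12° = 2°
rotate link 1 by -17°: θ ← 2° -17° = -15°
rotate link 1 by -44°: θ ← -15° -44° = -59°
crank pin P = (r cos θ, r sin θ) = (25.751904, -42.858365)
h = r sin θ − e = -42.858365 − 5 = -47.858365
x = r cos θ + √(L² − h²) = 25.751904 + 151.626439 = 177.378342

177.3783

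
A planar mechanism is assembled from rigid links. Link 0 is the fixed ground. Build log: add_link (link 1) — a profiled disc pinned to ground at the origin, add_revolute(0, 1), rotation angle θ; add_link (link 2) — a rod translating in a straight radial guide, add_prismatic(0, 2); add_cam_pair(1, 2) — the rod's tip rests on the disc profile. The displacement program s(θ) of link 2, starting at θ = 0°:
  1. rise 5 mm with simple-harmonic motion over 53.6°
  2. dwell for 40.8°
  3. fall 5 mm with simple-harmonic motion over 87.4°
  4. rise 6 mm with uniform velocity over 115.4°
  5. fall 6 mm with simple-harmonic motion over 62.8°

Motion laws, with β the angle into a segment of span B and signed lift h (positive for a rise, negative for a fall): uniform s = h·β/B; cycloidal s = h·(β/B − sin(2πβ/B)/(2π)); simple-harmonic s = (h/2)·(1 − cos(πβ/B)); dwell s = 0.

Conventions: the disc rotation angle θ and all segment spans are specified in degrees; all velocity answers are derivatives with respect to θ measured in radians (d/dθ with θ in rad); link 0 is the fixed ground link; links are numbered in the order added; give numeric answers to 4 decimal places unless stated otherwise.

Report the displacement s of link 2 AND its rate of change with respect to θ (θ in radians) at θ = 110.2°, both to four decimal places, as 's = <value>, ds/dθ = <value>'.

seg 1 [0°–53.6°] simple-harmonic, h=5: full span → s += 5 → s = 5.0000
seg 2 [53.6°–94.4°] dwell: s stays 5.0000
seg 3 [94.4°–181.8°] simple-harmonic, h=-5: θ=110.2° here. β=15.8, B=87.4. -5/2·(1 − cos(π·0.1808)) = -0.3925 → s = 4.6075
velocity in seg [94.4°–181.8°] (simple-harmonic), θ in radians: β = 15.8° = 0.2758 rad, B = 87.4° = 1.5254 rad; ds/dθ = (πh/(2B)) sin(πβ/B) = (π·(-5)/(2·1.5254)) sin(π·0.1808) = -2.769451 mm/rad

s = 4.6075, ds/dθ = -2.7695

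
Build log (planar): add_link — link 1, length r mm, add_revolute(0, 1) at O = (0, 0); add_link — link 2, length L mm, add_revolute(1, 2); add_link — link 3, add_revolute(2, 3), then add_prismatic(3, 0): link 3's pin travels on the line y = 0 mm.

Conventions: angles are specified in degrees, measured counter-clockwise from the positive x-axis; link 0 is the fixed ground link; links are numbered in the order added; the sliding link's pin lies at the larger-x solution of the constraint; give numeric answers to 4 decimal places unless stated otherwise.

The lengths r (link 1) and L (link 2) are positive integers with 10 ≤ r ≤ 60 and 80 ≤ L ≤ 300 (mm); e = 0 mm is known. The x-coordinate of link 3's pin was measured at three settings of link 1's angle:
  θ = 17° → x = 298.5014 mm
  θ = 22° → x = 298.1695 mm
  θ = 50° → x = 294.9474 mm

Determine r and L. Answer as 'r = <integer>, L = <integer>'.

constraint per measurement: (x − r cos θ)² + (r sin θ − e)² = L²
subtracting the θ₁ and θ₂ equations cancels the r² and L² terms:
r = (x₁² − x₂²) / (2[(x₁cos θ₁ + e sin θ₁) − (x₂cos θ₂ + e sin θ₂)]) = 11.0015 → r = 11
L² = (x₁ − r cos θ₁)² + (r sin θ₁ − e)² = 82944.0030 → L = 288.0000 → L = 288
check at θ₃=50°: x = 294.9474 (printed 294.9474) ✓

r = 11, L = 288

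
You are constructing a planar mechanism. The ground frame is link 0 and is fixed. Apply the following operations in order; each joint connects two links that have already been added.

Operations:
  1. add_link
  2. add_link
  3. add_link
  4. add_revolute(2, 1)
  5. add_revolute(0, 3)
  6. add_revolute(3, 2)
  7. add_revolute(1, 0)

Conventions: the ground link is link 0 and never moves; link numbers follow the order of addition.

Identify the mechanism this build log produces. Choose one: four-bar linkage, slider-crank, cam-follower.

links: 4 (incl. ground); joints: 4 revolute, 0 prismatic, 0 higher (cam) pair, forming one closed loop
4 links in a single 4R loop → four-bar linkage

four-bar linkage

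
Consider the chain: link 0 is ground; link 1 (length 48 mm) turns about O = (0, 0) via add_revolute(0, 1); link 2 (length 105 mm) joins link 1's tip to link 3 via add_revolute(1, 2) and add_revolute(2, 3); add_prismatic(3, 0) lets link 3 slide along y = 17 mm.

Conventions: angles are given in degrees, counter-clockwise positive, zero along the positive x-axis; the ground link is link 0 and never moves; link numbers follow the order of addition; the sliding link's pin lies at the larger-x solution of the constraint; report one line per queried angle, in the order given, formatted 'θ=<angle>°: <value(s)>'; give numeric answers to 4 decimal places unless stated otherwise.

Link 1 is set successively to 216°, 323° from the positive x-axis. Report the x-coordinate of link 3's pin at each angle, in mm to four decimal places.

geometry: r = 48 mm, L = 105 mm, e = 17 mm
θ=216°: crank pin P = (r cos θ, r sin θ) = (-38.832816, -28.213692)
θ=216°: h = r sin θ − e = -28.213692 − 17 = -45.213692
θ=216°: x = r cos θ + √(L² − h²) = -38.832816 + 94.766672 = 55.933856
θ=323°: crank pin P = (r cos θ, r sin θ) = (38.334504, -28.887121)
θ=323°: h = r sin θ − e = -28.887121 − 17 = -45.887121
θ=323°: x = r cos θ + √(L² − h²) = 38.334504 + 94.442428 = 132.776932

θ=216°: 55.9339
θ=323°: 132.7769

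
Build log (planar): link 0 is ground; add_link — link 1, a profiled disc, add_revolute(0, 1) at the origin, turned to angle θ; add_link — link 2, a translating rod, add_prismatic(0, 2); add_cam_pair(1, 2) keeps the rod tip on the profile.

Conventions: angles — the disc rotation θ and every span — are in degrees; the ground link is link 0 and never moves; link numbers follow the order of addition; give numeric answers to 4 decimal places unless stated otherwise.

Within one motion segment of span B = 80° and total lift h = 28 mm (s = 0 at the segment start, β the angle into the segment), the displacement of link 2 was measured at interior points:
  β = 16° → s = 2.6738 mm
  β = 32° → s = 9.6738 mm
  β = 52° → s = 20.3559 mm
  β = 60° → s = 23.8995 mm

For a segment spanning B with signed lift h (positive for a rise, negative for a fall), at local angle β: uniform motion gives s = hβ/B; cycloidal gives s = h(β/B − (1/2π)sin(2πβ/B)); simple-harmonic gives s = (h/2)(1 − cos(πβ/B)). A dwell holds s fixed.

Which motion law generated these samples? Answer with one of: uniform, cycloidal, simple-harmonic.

candidates at β/B = r: uniform s = h·r (linear in β); cycloidal s = h·(r − sin(2πr)/(2π)); simple-harmonic s = (h/2)(1 − cos(πr))
β=16°: printed 2.6738 | uniform 5.6000, cycloidal 1.3618, simple-harmonic 2.6738
β=32°: printed 9.6738 | uniform 11.2000, cycloidal 8.5806, simple-harmonic 9.6738
β=52°: printed 20.3559 | uniform 18.2000, cycloidal 21.8053, simple-harmonic 20.3559
β=60°: printed 23.8995 | uniform 21.0000, cycloidal 25.4563, simple-harmonic 23.8995
only one law matches every sample → simple-harmonic

simple-harmonic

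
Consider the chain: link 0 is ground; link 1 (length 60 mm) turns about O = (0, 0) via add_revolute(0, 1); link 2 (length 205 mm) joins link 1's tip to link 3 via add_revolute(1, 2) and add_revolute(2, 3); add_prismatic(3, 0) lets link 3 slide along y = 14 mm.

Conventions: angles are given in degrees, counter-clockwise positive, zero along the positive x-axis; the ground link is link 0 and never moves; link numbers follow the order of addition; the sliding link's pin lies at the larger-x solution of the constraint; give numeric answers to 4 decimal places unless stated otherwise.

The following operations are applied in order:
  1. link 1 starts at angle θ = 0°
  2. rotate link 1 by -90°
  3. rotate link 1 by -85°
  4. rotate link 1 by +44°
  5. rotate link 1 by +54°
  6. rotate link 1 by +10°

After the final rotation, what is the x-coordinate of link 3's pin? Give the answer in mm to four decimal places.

geometry: r = 60 mm, L = 205 mm, e = 14 mm; θ starts at 0°
rotate link 1 by -90°: θ ← 0° -90° = -90°
rotate link 1 by -85°: θ ← -90° -85° = -175°
rotate link 1 by +44°: θ ← -175° +44° = -131°
rotate link 1 by +54°: θ ← -131° +54° = -77°
rotate link 1 by +10°: θ ← -77° +10° = -67°
crank pin P = (r cos θ, r sin θ) = (23.443868, -55.230291)
h = r sin θ − e = -55.230291 − 14 = -69.230291
x = r cos θ + √(L² − h²) = 23.443868 + 192.956386 = 216.400253

216.4003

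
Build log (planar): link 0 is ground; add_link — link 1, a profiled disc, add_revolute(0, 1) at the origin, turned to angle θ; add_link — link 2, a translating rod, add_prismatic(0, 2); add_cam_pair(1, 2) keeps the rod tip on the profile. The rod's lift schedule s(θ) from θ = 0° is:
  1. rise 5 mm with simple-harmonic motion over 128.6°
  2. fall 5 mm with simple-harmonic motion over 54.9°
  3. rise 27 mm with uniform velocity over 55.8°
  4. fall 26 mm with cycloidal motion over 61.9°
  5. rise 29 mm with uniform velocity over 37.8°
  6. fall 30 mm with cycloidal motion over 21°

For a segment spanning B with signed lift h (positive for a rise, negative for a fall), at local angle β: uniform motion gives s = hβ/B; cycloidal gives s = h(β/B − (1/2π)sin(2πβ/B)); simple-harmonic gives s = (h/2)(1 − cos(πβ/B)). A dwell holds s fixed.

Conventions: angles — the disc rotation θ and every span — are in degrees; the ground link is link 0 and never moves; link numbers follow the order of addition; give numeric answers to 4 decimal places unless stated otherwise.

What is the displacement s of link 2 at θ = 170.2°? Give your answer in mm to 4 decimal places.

seg 1 [0°–128.6°] simple-harmonic, h=5: full span → s += 5 → s = 5.0000
seg 2 [128.6°–183.5°] simple-harmonic, h=-5: θ=170.2° here. β=41.6, B=54.9. -5/2·(1 − cos(π·0.7577)) = -4.3102 → s = 0.6898

0.6898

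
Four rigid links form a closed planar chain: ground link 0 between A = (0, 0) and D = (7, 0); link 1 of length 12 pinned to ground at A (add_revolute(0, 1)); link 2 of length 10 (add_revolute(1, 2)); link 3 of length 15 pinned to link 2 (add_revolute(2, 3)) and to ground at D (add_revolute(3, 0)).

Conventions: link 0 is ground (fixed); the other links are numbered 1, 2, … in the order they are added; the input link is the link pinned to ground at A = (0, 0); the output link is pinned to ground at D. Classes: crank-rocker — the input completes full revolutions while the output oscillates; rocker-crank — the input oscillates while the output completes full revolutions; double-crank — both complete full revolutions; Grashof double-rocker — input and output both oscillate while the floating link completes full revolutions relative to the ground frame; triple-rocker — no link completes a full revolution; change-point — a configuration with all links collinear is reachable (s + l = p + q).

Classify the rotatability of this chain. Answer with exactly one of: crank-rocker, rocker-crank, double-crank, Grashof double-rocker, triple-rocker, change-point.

lengths: ground=7, input=12, coupler=10, output=15
sorted: s=7 (shortest), l=15 (longest), p+q=22
s + l = 22 vs p + q = 22
s + l = p + q → change-point (collinear configuration reachable)

change-point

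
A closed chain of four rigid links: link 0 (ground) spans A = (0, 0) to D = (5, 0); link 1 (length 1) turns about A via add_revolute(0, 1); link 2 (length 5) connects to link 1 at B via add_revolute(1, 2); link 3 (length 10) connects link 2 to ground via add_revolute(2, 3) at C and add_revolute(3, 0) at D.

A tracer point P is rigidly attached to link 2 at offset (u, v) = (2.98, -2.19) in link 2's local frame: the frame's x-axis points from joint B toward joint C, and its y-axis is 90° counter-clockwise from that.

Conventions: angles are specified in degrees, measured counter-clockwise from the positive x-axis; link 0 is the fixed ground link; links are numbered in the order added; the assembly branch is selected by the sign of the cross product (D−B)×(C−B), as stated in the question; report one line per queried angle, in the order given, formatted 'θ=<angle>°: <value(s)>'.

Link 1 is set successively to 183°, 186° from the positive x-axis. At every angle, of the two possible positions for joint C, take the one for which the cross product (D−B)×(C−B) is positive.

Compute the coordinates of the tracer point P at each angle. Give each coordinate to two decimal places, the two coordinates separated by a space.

A=(0,0), D=(5.00,0)
θ=183°: B = A + 1.00·(cos183°, sin183°) = (-0.9986, -0.0523)
θ=183°: |BD| = 5.9989
θ=183°: circle(B,5.00) ∩ circle(D,10.00): a=-3.2518, h=3.7982
θ=183°:   candidates: C₊=(-4.2834,3.7173) cross=22.785; C₋=(-4.2171,-3.8787) cross=-22.785
θ=183°:   branch + wants cross > 0 → take C=(-4.2834,3.7173) (cross=22.785)
θ=183°: ex = (C−B)/|BC| = (-0.6570,0.7539); ey = (-0.7539,-0.6570)
θ=183°: P = B + 2.98·ex + -2.19·ey = (-1.3052,3.6331)
θ=186°: B = A + 1.00·(cos186°, sin186°) = (-0.9945, -0.1045)
θ=186°: |BD| = 5.9954
θ=186°: circle(B,5.00) ∩ circle(D,10.00): a=-3.2570, h=3.7936
θ=186°:   candidates: C₊=(-4.3172,3.6317) cross=22.744; C₋=(-4.1849,-3.9544) cross=-22.744
θ=186°:   branch + wants cross > 0 → take C=(-4.3172,3.6317) (cross=22.744)
θ=186°: ex = (C−B)/|BC| = (-0.6645,0.7473); ey = (-0.7473,-0.6645)
θ=186°: P = B + 2.98·ex + -2.19·ey = (-1.3384,3.5776)

θ=183°: -1.31 3.63
θ=186°: -1.34 3.58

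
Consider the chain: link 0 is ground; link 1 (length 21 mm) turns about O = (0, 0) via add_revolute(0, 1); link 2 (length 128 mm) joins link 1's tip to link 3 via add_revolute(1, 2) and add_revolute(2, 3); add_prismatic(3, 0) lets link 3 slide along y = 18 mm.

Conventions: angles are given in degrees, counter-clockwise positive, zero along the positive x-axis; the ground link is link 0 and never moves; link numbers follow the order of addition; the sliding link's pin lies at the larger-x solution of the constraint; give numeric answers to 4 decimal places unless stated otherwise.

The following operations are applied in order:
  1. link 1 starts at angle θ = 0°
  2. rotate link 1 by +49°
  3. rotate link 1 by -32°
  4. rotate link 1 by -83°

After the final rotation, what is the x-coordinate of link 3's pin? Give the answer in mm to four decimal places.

geometry: r = 21 mm, L = 128 mm, e = 18 mm; θ starts at 0°
rotate link 1 by +49°: θ ← 0° +49° = 49°
rotate link 1 by -32°: θ ← 49° -32° = 17°
rotate link 1 by -83°: θ ← 17° -83° = -66°
crank pin P = (r cos θ, r sin θ) = (8.541470, -19.184455)
h = r sin θ − e = -19.184455 − 18 = -37.184455
x = r cos θ + √(L² − h²) = 8.541470 + 122.479861 = 131.021330

131.0213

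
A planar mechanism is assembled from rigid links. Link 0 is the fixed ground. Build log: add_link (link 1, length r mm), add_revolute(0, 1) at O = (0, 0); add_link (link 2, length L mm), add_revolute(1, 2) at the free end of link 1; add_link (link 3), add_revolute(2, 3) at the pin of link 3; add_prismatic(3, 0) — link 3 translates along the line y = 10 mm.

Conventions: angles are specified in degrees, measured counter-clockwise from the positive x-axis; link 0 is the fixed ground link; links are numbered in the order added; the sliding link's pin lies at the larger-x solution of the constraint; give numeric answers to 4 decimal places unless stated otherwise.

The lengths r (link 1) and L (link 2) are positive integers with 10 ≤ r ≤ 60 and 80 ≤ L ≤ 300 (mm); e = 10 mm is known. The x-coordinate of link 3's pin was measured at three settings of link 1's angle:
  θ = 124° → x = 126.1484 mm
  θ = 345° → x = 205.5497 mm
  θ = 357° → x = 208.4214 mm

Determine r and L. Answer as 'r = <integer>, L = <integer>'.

constraint per measurement: (x − r cos θ)² + (r sin θ − e)² = L²
subtracting the θ₁ and θ₂ equations cancels the r² and L² terms:
r = (x₁² − x₂²) / (2[(x₁cos θ₁ + e sin θ₁) − (x₂cos θ₂ + e sin θ₂)]) = 51.0000 → r = 51
L² = (x₁ − r cos θ₁)² + (r sin θ₁ − e)² = 24964.0121 → L = 158.0000 → L = 158
check at θ₃=357°: x = 208.4214 (printed 208.4214) ✓

r = 51, L = 158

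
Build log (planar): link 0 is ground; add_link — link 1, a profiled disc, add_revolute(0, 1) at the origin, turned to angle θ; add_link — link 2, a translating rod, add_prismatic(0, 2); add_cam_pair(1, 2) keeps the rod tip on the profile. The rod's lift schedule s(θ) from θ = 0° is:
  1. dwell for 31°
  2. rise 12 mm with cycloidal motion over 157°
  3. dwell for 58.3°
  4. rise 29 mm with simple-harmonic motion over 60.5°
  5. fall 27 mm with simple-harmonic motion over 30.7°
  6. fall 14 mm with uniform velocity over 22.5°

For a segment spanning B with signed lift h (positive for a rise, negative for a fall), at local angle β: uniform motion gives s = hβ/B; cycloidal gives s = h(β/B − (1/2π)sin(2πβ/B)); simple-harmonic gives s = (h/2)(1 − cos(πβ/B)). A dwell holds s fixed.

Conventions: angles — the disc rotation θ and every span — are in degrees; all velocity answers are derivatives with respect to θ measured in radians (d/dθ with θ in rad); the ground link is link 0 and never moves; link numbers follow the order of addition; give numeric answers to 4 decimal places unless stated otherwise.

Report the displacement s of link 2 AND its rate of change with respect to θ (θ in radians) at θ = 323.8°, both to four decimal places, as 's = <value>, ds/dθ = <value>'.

seg 1 [0°–31°] dwell: s stays 0.0000
seg 2 [31°–188°] cycloidal, h=12: full span → s += 12 → s = 12.0000
seg 3 [188°–246.3°] dwell: s stays 12.0000
seg 4 [246.3°–306.8°] simple-harmonic, h=29: full span → s += 29 → s = 41.0000
seg 5 [306.8°–337.5°] simple-harmonic, h=-27: θ=323.8° here. β=17, B=30.7. -27/2·(1 − cos(π·0.5537)) = -15.7686 → s = 25.2314
velocity in seg [306.8°–337.5°] (simple-harmonic), θ in radians: β = 17° = 0.2967 rad, B = 30.7° = 0.5358 rad; ds/dθ = (πh/(2B)) sin(πβ/B) = (π·(-27)/(2·0.5358)) sin(π·0.5537) = -78.027462 mm/rad

s = 25.2314, ds/dθ = -78.0275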